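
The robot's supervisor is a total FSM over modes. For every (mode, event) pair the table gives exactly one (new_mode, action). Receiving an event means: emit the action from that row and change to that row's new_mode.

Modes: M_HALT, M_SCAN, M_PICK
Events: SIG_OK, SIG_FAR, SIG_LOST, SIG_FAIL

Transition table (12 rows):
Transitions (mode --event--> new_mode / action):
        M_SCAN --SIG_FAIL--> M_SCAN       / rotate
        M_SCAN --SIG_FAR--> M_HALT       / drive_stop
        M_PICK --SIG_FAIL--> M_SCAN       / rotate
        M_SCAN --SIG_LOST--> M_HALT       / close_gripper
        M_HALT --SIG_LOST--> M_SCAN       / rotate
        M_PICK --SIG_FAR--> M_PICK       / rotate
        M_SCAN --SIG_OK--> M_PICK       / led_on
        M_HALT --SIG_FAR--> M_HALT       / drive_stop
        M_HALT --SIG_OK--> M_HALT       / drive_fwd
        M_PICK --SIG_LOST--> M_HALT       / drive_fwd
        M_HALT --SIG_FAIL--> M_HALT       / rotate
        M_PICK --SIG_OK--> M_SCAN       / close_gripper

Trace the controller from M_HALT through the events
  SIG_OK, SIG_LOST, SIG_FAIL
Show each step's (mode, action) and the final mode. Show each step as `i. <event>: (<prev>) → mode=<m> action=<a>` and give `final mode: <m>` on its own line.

1. SIG_OK: (M_HALT) → mode=M_HALT action=drive_fwd
2. SIG_LOST: (M_HALT) → mode=M_SCAN action=rotate
3. SIG_FAIL: (M_SCAN) → mode=M_SCAN action=rotate

final mode: M_SCAN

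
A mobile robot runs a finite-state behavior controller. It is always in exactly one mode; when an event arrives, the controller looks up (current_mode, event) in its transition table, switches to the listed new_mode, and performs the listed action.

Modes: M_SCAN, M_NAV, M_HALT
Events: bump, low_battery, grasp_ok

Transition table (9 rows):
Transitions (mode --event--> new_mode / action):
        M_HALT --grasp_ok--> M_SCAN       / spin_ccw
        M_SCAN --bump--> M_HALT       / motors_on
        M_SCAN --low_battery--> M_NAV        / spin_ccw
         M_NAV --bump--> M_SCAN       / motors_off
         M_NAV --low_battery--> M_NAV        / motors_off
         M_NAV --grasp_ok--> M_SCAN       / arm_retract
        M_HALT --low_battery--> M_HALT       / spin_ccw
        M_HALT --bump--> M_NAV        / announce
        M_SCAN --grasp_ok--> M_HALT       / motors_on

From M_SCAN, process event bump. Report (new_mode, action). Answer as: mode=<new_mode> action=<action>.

current mode = M_SCAN; filter table to that mode:
  (M_SCAN, bump) → (M_HALT, motors_on)  ← event matches
  (M_SCAN, low_battery) → (M_NAV, spin_ccw)
  (M_SCAN, grasp_ok) → (M_HALT, motors_on)
event = bump selects (M_HALT, motors_on)

mode=M_HALT action=motors_on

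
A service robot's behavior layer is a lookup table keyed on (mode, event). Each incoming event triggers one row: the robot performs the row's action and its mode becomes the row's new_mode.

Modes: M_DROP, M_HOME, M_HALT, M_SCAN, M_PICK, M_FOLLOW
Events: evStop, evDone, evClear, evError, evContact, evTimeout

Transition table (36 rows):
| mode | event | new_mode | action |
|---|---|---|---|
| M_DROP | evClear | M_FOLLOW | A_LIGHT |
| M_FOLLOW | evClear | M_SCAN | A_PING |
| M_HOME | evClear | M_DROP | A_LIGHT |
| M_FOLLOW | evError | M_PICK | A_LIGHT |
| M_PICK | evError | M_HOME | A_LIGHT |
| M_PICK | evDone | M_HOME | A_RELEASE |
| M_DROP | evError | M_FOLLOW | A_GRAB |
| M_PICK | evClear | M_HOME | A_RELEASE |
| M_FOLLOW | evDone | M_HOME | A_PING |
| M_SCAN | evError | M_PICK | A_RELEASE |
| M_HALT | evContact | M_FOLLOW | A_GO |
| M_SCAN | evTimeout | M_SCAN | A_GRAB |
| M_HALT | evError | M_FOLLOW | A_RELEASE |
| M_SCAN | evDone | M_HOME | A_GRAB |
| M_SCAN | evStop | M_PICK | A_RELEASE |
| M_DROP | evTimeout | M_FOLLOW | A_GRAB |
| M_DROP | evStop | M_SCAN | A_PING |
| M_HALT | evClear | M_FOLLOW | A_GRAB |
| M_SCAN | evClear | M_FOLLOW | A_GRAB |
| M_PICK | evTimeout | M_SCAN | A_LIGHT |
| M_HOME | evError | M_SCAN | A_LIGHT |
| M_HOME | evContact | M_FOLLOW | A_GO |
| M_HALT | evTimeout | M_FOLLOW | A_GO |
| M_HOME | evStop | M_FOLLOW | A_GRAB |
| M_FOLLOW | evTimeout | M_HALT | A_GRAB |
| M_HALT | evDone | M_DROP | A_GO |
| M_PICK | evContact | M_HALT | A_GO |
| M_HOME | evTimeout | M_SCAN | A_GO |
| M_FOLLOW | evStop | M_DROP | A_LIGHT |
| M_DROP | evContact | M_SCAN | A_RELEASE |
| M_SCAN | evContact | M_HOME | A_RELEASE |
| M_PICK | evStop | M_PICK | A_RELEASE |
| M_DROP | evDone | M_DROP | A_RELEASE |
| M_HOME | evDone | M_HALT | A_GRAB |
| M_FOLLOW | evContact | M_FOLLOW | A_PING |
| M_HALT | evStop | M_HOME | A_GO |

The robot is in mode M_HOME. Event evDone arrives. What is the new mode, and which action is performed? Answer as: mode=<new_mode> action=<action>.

current mode = M_HOME; filter table to that mode:
  (M_HOME, evClear) → (M_DROP, A_LIGHT)
  (M_HOME, evError) → (M_SCAN, A_LIGHT)
  (M_HOME, evContact) → (M_FOLLOW, A_GO)
  (M_HOME, evStop) → (M_FOLLOW, A_GRAB)
  (M_HOME, evTimeout) → (M_SCAN, A_GO)
  (M_HOME, evDone) → (M_HALT, A_GRAB)  ← event matches
event = evDone selects (M_HALT, A_GRAB)

mode=M_HALT action=A_GRAB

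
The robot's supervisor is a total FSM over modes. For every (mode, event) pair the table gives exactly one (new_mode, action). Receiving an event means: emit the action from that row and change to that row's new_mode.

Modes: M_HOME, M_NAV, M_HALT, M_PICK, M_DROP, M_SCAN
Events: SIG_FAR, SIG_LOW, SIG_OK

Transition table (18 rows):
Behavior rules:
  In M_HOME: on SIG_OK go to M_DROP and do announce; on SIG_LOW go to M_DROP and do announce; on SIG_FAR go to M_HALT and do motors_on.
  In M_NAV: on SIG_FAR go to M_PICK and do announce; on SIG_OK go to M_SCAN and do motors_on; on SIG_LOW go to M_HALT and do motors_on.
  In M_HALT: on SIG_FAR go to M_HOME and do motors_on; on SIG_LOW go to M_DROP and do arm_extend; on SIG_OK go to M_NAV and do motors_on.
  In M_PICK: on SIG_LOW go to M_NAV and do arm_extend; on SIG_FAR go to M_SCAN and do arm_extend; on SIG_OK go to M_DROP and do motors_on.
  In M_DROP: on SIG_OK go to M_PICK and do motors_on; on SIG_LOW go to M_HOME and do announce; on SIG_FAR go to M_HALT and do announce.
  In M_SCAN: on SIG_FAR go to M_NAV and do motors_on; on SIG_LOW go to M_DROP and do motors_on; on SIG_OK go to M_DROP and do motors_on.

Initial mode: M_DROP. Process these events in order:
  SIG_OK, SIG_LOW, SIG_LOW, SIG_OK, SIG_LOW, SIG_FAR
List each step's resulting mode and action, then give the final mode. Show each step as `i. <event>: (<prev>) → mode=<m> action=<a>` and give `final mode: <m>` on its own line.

final mode: M_HOME

1. SIG_OK: (M_DROP) → mode=M_PICK action=motors_on
2. SIG_LOW: (M_PICK) → mode=M_NAV action=arm_extend
3. SIG_LOW: (M_NAV) → mode=M_HALT action=motors_on
4. SIG_OK: (M_HALT) → mode=M_NAV action=motors_on
5. SIG_LOW: (M_NAV) → mode=M_HALT action=motors_on
6. SIG_FAR: (M_HALT) → mode=M_HOME action=motors_on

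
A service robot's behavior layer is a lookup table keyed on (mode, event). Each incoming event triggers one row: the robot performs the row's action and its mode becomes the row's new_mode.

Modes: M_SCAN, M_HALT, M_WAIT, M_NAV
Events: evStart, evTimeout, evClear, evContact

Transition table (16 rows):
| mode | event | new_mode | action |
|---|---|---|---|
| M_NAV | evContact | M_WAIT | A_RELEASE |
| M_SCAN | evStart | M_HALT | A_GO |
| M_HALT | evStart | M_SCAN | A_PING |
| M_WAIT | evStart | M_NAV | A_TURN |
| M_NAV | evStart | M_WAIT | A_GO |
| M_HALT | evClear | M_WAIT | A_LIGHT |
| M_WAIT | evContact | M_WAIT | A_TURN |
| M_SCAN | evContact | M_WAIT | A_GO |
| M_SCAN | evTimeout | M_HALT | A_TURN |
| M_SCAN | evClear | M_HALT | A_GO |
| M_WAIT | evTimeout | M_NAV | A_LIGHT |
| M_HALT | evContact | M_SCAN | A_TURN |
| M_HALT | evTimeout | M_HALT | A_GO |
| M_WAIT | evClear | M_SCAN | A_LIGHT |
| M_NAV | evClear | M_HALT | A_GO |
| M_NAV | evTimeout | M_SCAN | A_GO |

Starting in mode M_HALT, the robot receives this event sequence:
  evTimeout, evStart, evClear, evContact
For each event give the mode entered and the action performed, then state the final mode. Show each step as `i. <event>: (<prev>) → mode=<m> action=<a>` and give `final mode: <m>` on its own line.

1. evTimeout: (M_HALT) → mode=M_HALT action=A_GO
2. evStart: (M_HALT) → mode=M_SCAN action=A_PING
3. evClear: (M_SCAN) → mode=M_HALT action=A_GO
4. evContact: (M_HALT) → mode=M_SCAN action=A_TURN

final mode: M_SCAN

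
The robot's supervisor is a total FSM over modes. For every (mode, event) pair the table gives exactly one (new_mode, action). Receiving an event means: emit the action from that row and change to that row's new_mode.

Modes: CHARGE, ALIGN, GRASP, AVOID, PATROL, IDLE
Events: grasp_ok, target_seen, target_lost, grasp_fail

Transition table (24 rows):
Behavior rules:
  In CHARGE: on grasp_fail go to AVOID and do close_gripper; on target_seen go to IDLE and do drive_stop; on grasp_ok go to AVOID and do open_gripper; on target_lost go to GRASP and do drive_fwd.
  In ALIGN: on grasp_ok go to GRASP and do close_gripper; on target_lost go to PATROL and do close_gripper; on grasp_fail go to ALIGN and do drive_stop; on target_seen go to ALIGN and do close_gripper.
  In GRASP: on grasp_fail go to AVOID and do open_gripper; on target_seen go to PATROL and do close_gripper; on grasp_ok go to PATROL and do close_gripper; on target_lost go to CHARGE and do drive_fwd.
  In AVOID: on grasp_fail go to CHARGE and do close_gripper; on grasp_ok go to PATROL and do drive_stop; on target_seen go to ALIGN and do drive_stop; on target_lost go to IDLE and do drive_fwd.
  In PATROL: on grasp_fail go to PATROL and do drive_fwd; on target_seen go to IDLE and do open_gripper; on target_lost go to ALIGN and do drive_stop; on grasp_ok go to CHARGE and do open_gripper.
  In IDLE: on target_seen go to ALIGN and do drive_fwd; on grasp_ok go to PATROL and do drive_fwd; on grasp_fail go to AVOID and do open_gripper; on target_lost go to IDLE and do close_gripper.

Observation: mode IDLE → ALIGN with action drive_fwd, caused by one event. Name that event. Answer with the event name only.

target_seen

try grasp_ok: (IDLE, grasp_ok) → (PATROL, drive_fwd)
try target_seen: (IDLE, target_seen) → (ALIGN, drive_fwd)  ← matches
try target_lost: (IDLE, target_lost) → (IDLE, close_gripper)
try grasp_fail: (IDLE, grasp_fail) → (AVOID, open_gripper)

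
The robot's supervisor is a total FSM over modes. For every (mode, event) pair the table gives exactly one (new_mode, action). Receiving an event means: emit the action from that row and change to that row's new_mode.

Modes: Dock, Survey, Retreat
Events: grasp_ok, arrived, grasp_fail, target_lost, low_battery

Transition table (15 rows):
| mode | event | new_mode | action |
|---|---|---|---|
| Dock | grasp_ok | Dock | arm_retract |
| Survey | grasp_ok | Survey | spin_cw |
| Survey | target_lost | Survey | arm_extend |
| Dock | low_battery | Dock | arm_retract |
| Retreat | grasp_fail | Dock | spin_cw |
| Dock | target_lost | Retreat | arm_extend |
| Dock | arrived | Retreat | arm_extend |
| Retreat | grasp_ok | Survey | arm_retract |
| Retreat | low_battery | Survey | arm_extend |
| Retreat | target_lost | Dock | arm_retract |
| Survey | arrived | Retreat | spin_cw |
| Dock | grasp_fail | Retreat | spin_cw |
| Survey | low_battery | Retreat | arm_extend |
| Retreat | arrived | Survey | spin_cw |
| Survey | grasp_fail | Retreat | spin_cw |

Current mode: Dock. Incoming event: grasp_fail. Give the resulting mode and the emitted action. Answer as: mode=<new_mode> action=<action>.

mode=Retreat action=spin_cw

current mode = Dock; filter table to that mode:
  (Dock, grasp_ok) → (Dock, arm_retract)
  (Dock, low_battery) → (Dock, arm_retract)
  (Dock, target_lost) → (Retreat, arm_extend)
  (Dock, arrived) → (Retreat, arm_extend)
  (Dock, grasp_fail) → (Retreat, spin_cw)  ← event matches
event = grasp_fail selects (Retreat, spin_cw)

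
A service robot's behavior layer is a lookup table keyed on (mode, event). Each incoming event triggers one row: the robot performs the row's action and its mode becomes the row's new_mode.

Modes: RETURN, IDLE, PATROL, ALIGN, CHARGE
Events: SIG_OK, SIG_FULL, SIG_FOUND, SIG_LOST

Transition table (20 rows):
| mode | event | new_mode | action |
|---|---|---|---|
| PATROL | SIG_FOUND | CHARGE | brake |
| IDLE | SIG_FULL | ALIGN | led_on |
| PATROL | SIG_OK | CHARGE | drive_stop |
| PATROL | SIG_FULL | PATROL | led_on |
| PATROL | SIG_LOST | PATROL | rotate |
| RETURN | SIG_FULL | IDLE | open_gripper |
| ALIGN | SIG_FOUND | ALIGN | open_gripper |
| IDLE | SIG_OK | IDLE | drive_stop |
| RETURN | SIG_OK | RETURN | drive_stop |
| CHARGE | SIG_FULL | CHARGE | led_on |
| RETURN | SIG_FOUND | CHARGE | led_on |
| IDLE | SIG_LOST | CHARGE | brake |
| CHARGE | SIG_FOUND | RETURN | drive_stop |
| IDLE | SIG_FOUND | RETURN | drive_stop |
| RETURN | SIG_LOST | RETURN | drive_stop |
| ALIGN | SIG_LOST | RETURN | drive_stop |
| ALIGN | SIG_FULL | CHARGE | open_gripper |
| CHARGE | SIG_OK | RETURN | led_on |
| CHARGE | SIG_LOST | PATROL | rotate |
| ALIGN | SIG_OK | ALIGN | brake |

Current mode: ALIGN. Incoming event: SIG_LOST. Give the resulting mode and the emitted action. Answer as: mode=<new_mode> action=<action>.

mode=RETURN action=drive_stop

current mode = ALIGN; filter table to that mode:
  (ALIGN, SIG_FOUND) → (ALIGN, open_gripper)
  (ALIGN, SIG_LOST) → (RETURN, drive_stop)  ← event matches
  (ALIGN, SIG_FULL) → (CHARGE, open_gripper)
  (ALIGN, SIG_OK) → (ALIGN, brake)
event = SIG_LOST selects (RETURN, drive_stop)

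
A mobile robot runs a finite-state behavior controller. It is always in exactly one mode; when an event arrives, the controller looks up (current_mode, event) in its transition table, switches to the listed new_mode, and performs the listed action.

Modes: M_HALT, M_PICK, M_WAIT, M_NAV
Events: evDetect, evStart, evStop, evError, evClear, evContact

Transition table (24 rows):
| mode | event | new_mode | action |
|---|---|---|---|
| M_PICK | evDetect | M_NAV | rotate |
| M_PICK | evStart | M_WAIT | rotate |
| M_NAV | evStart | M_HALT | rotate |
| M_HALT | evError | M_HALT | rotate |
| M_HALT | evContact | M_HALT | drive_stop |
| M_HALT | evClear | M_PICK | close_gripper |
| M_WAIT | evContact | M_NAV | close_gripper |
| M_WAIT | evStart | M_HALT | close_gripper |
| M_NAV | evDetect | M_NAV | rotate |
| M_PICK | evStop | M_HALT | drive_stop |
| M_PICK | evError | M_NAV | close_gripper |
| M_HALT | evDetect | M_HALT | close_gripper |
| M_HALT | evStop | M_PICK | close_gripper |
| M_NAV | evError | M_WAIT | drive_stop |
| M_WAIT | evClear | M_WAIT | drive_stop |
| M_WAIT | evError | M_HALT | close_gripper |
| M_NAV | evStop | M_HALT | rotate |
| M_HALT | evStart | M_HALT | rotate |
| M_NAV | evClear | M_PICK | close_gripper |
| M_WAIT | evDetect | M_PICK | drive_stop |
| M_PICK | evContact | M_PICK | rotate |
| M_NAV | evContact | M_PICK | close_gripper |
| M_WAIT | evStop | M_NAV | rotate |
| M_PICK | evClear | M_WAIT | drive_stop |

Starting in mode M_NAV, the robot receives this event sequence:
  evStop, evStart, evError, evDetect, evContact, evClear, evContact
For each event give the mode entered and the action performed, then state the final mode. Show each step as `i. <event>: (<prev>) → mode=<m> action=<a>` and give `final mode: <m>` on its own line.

final mode: M_PICK

1. evStop: (M_NAV) → mode=M_HALT action=rotate
2. evStart: (M_HALT) → mode=M_HALT action=rotate
3. evError: (M_HALT) → mode=M_HALT action=rotate
4. evDetect: (M_HALT) → mode=M_HALT action=close_gripper
5. evContact: (M_HALT) → mode=M_HALT action=drive_stop
6. evClear: (M_HALT) → mode=M_PICK action=close_gripper
7. evContact: (M_PICK) → mode=M_PICK action=rotate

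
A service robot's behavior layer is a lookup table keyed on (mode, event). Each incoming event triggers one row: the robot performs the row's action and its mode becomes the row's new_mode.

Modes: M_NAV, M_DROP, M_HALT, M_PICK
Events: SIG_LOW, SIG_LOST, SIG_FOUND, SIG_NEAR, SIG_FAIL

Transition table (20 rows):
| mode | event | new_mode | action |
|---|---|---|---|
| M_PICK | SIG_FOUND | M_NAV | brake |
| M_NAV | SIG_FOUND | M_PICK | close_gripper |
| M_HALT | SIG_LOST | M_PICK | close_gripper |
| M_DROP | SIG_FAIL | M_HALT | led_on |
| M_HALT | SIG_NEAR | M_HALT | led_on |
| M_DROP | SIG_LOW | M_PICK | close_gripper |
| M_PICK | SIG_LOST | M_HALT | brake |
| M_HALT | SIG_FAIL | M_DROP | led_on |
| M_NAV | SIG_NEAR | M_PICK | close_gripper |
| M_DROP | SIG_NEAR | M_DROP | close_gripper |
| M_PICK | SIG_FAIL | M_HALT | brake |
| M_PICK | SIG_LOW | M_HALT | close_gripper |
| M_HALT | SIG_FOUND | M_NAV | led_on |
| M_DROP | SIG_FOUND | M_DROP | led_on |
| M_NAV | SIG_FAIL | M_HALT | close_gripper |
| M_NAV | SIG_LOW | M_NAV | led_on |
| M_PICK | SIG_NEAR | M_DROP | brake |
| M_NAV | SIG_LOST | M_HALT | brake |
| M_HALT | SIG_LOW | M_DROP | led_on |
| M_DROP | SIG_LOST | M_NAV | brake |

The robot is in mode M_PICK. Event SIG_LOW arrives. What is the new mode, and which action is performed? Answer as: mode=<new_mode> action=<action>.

current mode = M_PICK; filter table to that mode:
  (M_PICK, SIG_FOUND) → (M_NAV, brake)
  (M_PICK, SIG_LOST) → (M_HALT, brake)
  (M_PICK, SIG_FAIL) → (M_HALT, brake)
  (M_PICK, SIG_LOW) → (M_HALT, close_gripper)  ← event matches
  (M_PICK, SIG_NEAR) → (M_DROP, brake)
event = SIG_LOW selects (M_HALT, close_gripper)

mode=M_HALT action=close_gripper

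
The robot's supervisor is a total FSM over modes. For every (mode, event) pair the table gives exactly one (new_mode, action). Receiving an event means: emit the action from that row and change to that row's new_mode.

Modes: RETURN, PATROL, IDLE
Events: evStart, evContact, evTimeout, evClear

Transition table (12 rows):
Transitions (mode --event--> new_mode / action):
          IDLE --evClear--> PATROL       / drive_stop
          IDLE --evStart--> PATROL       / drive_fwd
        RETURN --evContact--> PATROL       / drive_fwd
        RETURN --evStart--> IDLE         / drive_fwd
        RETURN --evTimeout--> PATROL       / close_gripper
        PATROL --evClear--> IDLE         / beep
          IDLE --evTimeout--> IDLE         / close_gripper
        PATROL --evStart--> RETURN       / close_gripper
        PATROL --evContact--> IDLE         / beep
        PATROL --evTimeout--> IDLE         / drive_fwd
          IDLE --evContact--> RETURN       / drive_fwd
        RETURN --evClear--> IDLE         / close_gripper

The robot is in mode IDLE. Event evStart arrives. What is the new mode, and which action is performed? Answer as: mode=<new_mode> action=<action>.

mode=PATROL action=drive_fwd

current mode = IDLE; filter table to that mode:
  (IDLE, evClear) → (PATROL, drive_stop)
  (IDLE, evStart) → (PATROL, drive_fwd)  ← event matches
  (IDLE, evTimeout) → (IDLE, close_gripper)
  (IDLE, evContact) → (RETURN, drive_fwd)
event = evStart selects (PATROL, drive_fwd)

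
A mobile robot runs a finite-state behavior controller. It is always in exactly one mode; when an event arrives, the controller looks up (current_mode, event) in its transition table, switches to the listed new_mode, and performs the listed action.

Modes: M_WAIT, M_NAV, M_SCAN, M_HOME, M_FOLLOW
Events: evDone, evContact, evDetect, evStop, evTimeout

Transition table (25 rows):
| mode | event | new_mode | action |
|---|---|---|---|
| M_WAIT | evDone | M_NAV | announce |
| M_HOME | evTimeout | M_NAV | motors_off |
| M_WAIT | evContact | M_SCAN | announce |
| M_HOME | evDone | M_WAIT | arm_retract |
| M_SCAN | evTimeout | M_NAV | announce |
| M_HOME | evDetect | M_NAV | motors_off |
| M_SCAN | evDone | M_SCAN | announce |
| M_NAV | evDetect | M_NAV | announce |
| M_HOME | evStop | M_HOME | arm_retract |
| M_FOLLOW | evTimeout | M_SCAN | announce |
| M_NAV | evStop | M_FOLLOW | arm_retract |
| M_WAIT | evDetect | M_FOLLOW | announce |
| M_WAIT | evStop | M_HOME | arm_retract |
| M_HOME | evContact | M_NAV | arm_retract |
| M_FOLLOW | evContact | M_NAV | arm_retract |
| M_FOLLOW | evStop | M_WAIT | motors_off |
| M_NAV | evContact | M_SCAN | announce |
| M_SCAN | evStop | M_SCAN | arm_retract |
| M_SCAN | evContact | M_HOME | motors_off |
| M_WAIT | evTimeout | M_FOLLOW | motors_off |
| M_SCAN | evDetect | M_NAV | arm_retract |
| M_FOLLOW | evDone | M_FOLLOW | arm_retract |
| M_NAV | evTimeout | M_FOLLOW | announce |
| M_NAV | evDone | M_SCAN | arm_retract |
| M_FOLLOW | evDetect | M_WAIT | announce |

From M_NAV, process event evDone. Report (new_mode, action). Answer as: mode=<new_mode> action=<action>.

current mode = M_NAV; filter table to that mode:
  (M_NAV, evDetect) → (M_NAV, announce)
  (M_NAV, evStop) → (M_FOLLOW, arm_retract)
  (M_NAV, evContact) → (M_SCAN, announce)
  (M_NAV, evTimeout) → (M_FOLLOW, announce)
  (M_NAV, evDone) → (M_SCAN, arm_retract)  ← event matches
event = evDone selects (M_SCAN, arm_retract)

mode=M_SCAN action=arm_retract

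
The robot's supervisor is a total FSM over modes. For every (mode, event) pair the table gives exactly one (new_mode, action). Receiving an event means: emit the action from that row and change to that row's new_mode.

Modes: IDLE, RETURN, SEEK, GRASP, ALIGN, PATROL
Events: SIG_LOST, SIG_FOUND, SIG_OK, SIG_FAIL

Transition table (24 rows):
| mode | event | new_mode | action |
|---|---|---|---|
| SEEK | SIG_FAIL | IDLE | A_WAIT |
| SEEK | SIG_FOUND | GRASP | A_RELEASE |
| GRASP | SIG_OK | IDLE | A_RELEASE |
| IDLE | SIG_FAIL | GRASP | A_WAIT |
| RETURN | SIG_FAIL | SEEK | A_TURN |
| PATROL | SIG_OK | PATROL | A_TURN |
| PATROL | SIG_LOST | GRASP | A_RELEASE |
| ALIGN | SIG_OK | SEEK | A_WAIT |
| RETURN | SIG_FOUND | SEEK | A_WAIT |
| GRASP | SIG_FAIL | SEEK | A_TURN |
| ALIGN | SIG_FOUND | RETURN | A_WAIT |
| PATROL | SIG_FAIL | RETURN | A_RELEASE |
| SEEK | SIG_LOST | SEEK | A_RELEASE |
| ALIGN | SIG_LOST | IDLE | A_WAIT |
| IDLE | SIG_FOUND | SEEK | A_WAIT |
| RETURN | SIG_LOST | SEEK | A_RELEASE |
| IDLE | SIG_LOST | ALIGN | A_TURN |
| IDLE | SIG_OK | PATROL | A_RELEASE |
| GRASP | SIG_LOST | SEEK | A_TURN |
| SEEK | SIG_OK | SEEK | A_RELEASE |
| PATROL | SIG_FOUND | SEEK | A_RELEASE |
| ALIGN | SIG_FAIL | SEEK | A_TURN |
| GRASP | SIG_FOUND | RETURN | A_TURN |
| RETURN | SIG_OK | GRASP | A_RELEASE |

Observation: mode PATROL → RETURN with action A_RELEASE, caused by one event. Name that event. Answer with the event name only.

SIG_FAIL

try SIG_LOST: (PATROL, SIG_LOST) → (GRASP, A_RELEASE)
try SIG_FOUND: (PATROL, SIG_FOUND) → (SEEK, A_RELEASE)
try SIG_OK: (PATROL, SIG_OK) → (PATROL, A_TURN)
try SIG_FAIL: (PATROL, SIG_FAIL) → (RETURN, A_RELEASE)  ← matches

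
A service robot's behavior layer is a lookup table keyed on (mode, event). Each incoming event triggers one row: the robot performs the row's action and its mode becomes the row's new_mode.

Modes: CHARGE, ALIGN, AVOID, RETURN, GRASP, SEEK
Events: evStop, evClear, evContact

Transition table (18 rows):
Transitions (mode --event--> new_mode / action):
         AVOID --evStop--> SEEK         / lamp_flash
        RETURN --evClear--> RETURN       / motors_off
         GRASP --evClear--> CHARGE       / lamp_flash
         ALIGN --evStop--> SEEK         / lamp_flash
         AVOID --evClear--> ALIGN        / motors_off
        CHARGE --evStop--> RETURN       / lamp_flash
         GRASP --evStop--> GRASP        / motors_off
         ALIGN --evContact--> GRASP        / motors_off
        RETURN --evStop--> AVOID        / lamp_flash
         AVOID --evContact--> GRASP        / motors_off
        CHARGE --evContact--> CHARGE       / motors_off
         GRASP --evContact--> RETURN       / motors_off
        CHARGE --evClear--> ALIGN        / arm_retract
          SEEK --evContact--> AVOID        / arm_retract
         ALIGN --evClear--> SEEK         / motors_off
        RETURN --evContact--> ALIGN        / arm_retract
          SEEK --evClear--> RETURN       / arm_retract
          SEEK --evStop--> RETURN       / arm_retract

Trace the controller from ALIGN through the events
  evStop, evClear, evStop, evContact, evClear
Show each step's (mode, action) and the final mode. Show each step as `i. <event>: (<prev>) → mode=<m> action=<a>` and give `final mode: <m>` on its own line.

1. evStop: (ALIGN) → mode=SEEK action=lamp_flash
2. evClear: (SEEK) → mode=RETURN action=arm_retract
3. evStop: (RETURN) → mode=AVOID action=lamp_flash
4. evContact: (AVOID) → mode=GRASP action=motors_off
5. evClear: (GRASP) → mode=CHARGE action=lamp_flash

final mode: CHARGE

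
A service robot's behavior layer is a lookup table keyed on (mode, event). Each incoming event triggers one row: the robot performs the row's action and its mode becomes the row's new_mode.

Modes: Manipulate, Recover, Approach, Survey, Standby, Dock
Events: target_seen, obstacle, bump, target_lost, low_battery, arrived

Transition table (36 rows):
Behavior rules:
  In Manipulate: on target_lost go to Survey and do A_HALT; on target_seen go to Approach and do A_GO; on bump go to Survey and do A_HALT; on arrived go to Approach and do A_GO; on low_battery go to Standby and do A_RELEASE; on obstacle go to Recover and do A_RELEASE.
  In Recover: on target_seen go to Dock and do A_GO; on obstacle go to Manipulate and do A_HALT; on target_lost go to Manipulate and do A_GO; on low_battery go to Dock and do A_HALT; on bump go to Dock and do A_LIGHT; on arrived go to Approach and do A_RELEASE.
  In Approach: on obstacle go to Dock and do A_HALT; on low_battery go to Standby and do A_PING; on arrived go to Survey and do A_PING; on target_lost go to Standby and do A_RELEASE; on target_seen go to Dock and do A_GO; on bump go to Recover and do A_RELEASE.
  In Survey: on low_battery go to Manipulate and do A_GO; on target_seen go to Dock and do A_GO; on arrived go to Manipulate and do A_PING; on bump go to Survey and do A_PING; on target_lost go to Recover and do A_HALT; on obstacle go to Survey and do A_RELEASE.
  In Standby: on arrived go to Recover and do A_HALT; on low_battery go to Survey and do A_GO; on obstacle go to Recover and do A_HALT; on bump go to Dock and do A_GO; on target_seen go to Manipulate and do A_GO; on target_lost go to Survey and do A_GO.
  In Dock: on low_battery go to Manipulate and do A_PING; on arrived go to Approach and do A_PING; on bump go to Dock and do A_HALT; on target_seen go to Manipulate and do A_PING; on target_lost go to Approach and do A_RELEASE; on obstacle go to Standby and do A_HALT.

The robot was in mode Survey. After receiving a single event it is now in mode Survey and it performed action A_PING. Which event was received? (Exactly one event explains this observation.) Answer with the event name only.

bump

try target_seen: (Survey, target_seen) → (Dock, A_GO)
try obstacle: (Survey, obstacle) → (Survey, A_RELEASE)
try bump: (Survey, bump) → (Survey, A_PING)  ← matches
try target_lost: (Survey, target_lost) → (Recover, A_HALT)
try low_battery: (Survey, low_battery) → (Manipulate, A_GO)
try arrived: (Survey, arrived) → (Manipulate, A_PING)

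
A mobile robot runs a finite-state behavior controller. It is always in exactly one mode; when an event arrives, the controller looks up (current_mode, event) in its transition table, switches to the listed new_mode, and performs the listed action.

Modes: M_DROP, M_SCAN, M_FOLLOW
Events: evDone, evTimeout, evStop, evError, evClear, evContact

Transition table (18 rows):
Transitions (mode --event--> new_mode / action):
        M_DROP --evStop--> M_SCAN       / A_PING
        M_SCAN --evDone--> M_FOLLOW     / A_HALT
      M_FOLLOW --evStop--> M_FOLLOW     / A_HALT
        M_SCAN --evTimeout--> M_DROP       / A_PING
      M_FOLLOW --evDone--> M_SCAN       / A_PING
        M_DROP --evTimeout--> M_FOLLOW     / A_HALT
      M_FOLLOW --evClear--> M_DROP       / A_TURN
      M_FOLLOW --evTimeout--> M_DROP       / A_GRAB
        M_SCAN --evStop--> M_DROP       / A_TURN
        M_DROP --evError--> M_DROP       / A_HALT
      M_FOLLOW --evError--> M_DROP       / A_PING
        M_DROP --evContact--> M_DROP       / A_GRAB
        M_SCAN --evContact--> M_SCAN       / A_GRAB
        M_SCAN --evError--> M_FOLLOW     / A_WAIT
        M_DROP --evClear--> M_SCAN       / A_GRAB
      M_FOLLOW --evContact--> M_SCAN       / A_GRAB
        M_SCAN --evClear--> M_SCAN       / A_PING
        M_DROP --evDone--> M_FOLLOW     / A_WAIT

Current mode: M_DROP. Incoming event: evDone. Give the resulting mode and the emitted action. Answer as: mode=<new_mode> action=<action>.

mode=M_FOLLOW action=A_WAIT

current mode = M_DROP; filter table to that mode:
  (M_DROP, evStop) → (M_SCAN, A_PING)
  (M_DROP, evTimeout) → (M_FOLLOW, A_HALT)
  (M_DROP, evError) → (M_DROP, A_HALT)
  (M_DROP, evContact) → (M_DROP, A_GRAB)
  (M_DROP, evClear) → (M_SCAN, A_GRAB)
  (M_DROP, evDone) → (M_FOLLOW, A_WAIT)  ← event matches
event = evDone selects (M_FOLLOW, A_WAIT)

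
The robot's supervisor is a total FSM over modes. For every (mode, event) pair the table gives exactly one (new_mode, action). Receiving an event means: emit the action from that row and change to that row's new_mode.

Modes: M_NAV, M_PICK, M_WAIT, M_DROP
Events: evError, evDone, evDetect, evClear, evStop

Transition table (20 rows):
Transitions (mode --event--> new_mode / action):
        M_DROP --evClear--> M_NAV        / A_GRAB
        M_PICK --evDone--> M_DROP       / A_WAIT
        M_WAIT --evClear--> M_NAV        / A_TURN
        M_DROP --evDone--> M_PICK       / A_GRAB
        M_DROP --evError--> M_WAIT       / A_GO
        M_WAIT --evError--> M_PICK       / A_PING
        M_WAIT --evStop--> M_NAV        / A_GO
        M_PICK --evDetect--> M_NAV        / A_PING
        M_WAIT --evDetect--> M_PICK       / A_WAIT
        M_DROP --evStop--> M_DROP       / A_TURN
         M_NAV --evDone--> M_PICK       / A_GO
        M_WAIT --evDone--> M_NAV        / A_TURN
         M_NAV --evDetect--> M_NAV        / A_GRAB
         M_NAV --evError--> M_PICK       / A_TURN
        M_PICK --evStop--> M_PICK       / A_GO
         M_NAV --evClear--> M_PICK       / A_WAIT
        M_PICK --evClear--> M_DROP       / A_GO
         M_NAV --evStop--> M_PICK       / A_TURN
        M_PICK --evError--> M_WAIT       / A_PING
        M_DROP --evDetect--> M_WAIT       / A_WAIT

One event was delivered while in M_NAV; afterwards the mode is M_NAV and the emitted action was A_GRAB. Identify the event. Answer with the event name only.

evDetect

try evError: (M_NAV, evError) → (M_PICK, A_TURN)
try evDone: (M_NAV, evDone) → (M_PICK, A_GO)
try evDetect: (M_NAV, evDetect) → (M_NAV, A_GRAB)  ← matches
try evClear: (M_NAV, evClear) → (M_PICK, A_WAIT)
try evStop: (M_NAV, evStop) → (M_PICK, A_TURN)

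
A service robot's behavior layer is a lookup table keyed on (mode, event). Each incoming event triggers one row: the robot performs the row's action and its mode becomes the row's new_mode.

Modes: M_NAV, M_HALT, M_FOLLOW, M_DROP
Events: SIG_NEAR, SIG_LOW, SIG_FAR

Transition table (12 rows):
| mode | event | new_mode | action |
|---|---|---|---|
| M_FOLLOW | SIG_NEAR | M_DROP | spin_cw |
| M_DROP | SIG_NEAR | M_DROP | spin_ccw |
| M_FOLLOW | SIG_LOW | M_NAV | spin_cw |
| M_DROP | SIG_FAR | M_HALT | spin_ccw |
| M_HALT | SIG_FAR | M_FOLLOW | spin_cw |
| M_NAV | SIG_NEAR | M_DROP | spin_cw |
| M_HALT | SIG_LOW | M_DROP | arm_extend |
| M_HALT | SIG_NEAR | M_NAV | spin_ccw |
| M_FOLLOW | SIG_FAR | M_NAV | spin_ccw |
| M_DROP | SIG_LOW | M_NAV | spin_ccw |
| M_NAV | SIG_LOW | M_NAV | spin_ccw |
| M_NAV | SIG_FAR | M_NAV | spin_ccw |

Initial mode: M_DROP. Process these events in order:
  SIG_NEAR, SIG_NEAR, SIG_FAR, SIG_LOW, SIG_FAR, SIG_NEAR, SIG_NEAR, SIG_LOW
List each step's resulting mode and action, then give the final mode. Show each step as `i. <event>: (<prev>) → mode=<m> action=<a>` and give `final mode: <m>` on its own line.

1. SIG_NEAR: (M_DROP) → mode=M_DROP action=spin_ccw
2. SIG_NEAR: (M_DROP) → mode=M_DROP action=spin_ccw
3. SIG_FAR: (M_DROP) → mode=M_HALT action=spin_ccw
4. SIG_LOW: (M_HALT) → mode=M_DROP action=arm_extend
5. SIG_FAR: (M_DROP) → mode=M_HALT action=spin_ccw
6. SIG_NEAR: (M_HALT) → mode=M_NAV action=spin_ccw
7. SIG_NEAR: (M_NAV) → mode=M_DROP action=spin_cw
8. SIG_LOW: (M_DROP) → mode=M_NAV action=spin_ccw

final mode: M_NAV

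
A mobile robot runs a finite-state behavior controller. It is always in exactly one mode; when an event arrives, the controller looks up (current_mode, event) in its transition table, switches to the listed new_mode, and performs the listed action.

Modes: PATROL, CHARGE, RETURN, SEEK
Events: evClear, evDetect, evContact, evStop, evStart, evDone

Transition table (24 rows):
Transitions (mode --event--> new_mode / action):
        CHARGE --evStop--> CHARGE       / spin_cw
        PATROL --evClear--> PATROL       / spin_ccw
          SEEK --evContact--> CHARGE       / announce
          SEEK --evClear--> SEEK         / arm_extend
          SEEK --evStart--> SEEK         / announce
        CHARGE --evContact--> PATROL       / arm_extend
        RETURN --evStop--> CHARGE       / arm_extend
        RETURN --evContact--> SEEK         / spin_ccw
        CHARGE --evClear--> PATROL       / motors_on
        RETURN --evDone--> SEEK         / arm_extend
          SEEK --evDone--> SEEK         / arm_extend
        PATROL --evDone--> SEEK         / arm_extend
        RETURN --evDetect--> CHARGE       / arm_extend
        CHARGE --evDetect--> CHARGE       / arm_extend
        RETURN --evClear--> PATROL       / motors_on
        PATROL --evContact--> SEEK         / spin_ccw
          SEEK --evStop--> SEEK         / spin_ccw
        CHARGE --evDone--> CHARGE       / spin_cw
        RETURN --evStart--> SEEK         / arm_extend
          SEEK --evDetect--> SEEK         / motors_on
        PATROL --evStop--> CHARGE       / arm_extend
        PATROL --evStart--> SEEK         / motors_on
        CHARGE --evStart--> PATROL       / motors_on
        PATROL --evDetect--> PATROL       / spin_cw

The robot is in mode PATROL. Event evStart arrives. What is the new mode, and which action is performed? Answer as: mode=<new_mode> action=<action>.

current mode = PATROL; filter table to that mode:
  (PATROL, evClear) → (PATROL, spin_ccw)
  (PATROL, evDone) → (SEEK, arm_extend)
  (PATROL, evContact) → (SEEK, spin_ccw)
  (PATROL, evStop) → (CHARGE, arm_extend)
  (PATROL, evStart) → (SEEK, motors_on)  ← event matches
  (PATROL, evDetect) → (PATROL, spin_cw)
event = evStart selects (SEEK, motors_on)

mode=SEEK action=motors_on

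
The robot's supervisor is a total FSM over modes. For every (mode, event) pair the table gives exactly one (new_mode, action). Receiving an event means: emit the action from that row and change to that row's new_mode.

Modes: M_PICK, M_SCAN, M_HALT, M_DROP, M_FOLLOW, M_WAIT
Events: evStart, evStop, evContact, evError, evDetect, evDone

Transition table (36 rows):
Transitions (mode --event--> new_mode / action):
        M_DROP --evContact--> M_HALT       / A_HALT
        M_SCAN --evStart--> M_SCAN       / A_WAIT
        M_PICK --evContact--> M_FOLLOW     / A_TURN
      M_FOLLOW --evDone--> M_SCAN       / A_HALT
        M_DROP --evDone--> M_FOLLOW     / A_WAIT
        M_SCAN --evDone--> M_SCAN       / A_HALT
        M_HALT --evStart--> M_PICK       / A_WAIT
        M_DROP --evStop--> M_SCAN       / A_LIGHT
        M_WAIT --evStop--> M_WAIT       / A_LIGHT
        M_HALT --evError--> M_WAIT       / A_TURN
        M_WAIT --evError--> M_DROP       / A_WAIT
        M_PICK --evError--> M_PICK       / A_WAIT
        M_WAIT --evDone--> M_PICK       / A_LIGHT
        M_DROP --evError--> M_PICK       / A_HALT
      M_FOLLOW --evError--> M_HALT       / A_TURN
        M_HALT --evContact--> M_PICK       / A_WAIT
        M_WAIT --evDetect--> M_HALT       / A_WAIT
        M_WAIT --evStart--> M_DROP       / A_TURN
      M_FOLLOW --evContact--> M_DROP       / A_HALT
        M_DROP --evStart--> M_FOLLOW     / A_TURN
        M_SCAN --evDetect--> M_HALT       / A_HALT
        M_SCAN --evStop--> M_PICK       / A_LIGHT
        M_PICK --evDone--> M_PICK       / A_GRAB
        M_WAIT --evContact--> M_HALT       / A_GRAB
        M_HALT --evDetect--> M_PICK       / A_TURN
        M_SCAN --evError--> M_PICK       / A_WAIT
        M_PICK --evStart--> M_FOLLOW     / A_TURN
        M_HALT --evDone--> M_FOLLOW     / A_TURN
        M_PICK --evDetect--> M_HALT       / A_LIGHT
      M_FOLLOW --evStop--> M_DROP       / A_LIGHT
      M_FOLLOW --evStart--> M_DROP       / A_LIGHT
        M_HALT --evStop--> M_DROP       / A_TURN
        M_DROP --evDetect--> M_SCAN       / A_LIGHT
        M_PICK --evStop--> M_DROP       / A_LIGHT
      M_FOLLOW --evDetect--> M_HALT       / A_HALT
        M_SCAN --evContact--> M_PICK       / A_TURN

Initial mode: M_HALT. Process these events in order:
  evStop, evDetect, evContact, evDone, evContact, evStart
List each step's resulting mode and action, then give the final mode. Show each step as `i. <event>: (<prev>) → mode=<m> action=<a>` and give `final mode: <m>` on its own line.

final mode: M_DROP

1. evStop: (M_HALT) → mode=M_DROP action=A_TURN
2. evDetect: (M_DROP) → mode=M_SCAN action=A_LIGHT
3. evContact: (M_SCAN) → mode=M_PICK action=A_TURN
4. evDone: (M_PICK) → mode=M_PICK action=A_GRAB
5. evContact: (M_PICK) → mode=M_FOLLOW action=A_TURN
6. evStart: (M_FOLLOW) → mode=M_DROP action=A_LIGHT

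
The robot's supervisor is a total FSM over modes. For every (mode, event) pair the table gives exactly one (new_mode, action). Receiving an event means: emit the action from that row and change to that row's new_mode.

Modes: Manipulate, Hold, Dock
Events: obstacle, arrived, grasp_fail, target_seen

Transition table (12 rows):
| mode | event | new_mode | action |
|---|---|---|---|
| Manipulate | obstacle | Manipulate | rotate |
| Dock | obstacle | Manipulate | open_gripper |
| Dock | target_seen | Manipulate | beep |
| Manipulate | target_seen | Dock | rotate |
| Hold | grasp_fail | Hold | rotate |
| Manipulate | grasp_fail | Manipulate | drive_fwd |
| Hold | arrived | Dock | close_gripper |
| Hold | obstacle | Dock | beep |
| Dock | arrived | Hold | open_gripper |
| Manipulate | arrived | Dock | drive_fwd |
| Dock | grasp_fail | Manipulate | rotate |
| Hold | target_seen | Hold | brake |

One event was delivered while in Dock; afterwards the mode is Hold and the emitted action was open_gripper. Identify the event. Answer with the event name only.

arrived

try obstacle: (Dock, obstacle) → (Manipulate, open_gripper)
try arrived: (Dock, arrived) → (Hold, open_gripper)  ← matches
try grasp_fail: (Dock, grasp_fail) → (Manipulate, rotate)
try target_seen: (Dock, target_seen) → (Manipulate, beep)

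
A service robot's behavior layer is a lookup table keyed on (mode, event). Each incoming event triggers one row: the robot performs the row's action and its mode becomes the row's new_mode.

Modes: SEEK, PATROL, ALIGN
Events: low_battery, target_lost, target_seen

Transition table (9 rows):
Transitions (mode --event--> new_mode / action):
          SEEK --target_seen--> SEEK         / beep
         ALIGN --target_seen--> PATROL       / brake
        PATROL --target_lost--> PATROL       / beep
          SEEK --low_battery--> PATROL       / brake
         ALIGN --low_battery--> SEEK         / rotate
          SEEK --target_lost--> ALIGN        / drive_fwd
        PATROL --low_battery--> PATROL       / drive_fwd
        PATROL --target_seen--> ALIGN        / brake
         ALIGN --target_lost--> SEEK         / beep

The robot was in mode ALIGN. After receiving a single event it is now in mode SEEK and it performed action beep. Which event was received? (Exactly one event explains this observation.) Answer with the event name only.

target_lost

try low_battery: (ALIGN, low_battery) → (SEEK, rotate)
try target_lost: (ALIGN, target_lost) → (SEEK, beep)  ← matches
try target_seen: (ALIGN, target_seen) → (PATROL, brake)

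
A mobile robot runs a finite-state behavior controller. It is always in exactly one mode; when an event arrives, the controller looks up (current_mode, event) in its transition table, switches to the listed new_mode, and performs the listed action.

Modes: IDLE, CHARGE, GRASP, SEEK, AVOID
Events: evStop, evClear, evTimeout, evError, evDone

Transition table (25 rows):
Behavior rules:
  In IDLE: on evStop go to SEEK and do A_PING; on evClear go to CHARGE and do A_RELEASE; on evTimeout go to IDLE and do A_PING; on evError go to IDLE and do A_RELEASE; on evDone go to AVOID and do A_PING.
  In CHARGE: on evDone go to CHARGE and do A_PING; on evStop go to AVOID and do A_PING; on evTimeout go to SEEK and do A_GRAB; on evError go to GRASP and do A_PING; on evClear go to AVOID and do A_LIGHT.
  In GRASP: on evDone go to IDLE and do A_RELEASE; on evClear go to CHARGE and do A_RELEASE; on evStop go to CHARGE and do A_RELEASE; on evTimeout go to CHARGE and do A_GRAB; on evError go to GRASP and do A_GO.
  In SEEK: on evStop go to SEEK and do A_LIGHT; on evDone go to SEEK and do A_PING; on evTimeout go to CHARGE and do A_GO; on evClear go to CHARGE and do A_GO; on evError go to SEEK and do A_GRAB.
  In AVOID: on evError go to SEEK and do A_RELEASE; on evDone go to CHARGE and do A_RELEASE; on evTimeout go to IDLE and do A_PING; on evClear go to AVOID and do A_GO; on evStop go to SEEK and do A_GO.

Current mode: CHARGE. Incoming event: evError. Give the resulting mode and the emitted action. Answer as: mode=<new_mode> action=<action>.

current mode = CHARGE; filter table to that mode:
  (CHARGE, evDone) → (CHARGE, A_PING)
  (CHARGE, evStop) → (AVOID, A_PING)
  (CHARGE, evTimeout) → (SEEK, A_GRAB)
  (CHARGE, evError) → (GRASP, A_PING)  ← event matches
  (CHARGE, evClear) → (AVOID, A_LIGHT)
event = evError selects (GRASP, A_PING)

mode=GRASP action=A_PING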